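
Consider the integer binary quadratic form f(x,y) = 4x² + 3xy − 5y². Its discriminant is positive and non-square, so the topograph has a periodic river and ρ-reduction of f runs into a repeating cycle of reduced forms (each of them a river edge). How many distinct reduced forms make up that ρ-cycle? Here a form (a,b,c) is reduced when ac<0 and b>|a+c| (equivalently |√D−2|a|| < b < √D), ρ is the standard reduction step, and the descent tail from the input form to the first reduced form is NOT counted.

D = 89, ⌊√D⌋ = 9
river: ρ → (-5,7,2)
river: ρ → (2,9,-1)
river: ρ → (-1,9,2)
river: ρ → (2,7,-5)
river: ρ → (-5,3,4)
river: ρ → (4,5,-4)
river: ρ → (-4,3,5)
river: ρ → (5,7,-2)
river: ρ → (-2,9,1)
river: ρ → (1,9,-2)
river: ρ → (-2,7,5)
river: ρ → (5,3,-4)
river: ρ → (-4,5,4)
river: ρ → (4,3,-5)
ρ-cycle length = 14 (tail of 0 descent steps not counted)

14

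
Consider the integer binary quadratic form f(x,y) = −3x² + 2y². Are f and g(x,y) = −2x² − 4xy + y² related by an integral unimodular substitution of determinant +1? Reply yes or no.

D₁ = 24, D₂ = 24
river cycle of f (length 2): (2, 4, -1), (-1, 4, 2)
river cycle of g (length 2): (1, 4, -2), (-2, 4, 1)
cycles differ ⇒ inequivalent

no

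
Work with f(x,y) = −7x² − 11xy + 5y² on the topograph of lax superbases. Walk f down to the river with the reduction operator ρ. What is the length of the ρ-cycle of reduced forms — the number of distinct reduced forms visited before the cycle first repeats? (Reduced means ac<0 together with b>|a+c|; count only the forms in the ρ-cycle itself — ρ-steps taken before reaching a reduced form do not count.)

D = 261, ⌊√D⌋ = 16
descent: ρ → (5,11,-7)  [lands on river]
river: ρ → (-7,3,9)
river: ρ → (9,15,-1)
river: ρ → (-1,15,9)
river: ρ → (9,3,-7)
river: ρ → (-7,11,5)
river: ρ → (5,9,-9)
river: ρ → (-9,9,5)
ρ-cycle length = 8 (tail of 1 descent step not counted)

8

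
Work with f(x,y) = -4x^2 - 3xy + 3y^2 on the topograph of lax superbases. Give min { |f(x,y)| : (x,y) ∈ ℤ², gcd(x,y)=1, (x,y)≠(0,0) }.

descent: ρ → (3,3,-4)  [lands on river]
river: ρ → (-4,5,2)
river: ρ → (2,7,-1)
river: ρ → (-1,7,2)
river: ρ → (2,5,-4)
river: ρ → (-4,3,3)
closes: descent 1, river 6
min |a| on river = 1

1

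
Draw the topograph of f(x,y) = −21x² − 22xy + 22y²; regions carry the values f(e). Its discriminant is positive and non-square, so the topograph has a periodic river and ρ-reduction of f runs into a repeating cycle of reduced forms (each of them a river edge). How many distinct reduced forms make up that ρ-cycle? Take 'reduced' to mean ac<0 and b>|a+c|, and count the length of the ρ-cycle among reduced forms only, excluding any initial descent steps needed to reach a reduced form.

D = 2332, ⌊√D⌋ = 48
descent: ρ → (22,22,-21)  [lands on river]
river: ρ → (-21,20,23)
river: ρ → (23,26,-18)
river: ρ → (-18,46,3)
river: ρ → (3,44,-33)
river: ρ → (-33,22,14)
river: ρ → (14,34,-21)
river: ρ → (-21,8,27)
river: ρ → (27,46,-2)
river: ρ → (-2,46,27)
river: ρ → (27,8,-21)
river: ρ → (-21,34,14)
river: ρ → (14,22,-33)
river: ρ → (-33,44,3)
river: ρ → (3,46,-18)
river: ρ → (-18,26,23)
river: ρ → (23,20,-21)
river: ρ → (-21,22,22)
ρ-cycle length = 18 (tail of 1 descent step not counted)

18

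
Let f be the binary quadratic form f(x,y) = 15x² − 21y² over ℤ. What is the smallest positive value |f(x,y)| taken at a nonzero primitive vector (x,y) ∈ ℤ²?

descent: ρ → (-21,0,15)
descent: ρ → (15,30,-6)  [lands on river]
river: ρ → (-6,30,15)
closes: descent 2, river 2
min |a| on river = 6

6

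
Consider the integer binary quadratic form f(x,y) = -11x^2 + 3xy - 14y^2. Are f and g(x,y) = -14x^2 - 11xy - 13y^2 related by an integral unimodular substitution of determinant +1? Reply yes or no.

D₁ = -607, D₂ = -607
f is negative-definite; reduce −f:
−f: reduced (well bottom): (11,-3,14) with a≤c, −a<b≤a
flip sign back: reduced form of f is (-11,3,-14)
g is negative-definite; reduce −g:
−g: flip: (14,11,13)→(13,-11,14)
−g: reduced (well bottom): (13,-11,14) with a≤c, −a<b≤a
flip sign back: reduced form of g is (-13,11,-14)
reduced forms (-11, 3, -14) vs (-13, 11, -14) ⇒ inequivalent

no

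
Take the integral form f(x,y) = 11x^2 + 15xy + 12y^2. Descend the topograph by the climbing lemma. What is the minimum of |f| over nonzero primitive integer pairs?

translate: b→-7 (≡15 mod 22), so (11,15,12)→(11,-7,8)
flip: (11,-7,8)→(8,7,11)
reduced (well bottom): (8,7,11) with a≤c, −a<b≤a
well minimum = a = 8

8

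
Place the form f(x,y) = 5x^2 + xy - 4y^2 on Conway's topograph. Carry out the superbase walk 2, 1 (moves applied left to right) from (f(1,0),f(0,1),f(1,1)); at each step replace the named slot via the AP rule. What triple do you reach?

start (5,-4,2) = (f(1,0),f(0,1),f(1,1))
replace slot 2: 2·(5+2) − (-4) = 18 → (5,18,2)
replace slot 1: 2·(18+2) − 5 = 35 → (35,18,2)

35,18,2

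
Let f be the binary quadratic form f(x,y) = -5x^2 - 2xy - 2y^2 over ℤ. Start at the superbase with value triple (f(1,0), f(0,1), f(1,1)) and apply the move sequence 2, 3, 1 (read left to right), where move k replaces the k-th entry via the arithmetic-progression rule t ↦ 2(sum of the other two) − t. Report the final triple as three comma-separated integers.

start (-5,-2,-9) = (f(1,0),f(0,1),f(1,1))
replace slot 2: 2·((-5)+(-9)) − (-2) = -26 → (-5,-26,-9)
replace slot 3: 2·((-5)+(-26)) − (-9) = -53 → (-5,-26,-53)
replace slot 1: 2·((-26)+(-53)) − (-5) = -153 → (-153,-26,-53)

-153,-26,-53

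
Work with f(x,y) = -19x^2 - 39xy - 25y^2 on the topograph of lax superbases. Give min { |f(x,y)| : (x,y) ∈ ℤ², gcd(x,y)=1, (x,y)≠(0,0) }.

translate: b→1 (≡39 mod 38), so (19,39,25)→(19,1,5)
flip: (19,1,5)→(5,-1,19)
reduced (well bottom): (5,-1,19) with a≤c, −a<b≤a
well minimum |f| = |-5| = 5 (negative-definite)

5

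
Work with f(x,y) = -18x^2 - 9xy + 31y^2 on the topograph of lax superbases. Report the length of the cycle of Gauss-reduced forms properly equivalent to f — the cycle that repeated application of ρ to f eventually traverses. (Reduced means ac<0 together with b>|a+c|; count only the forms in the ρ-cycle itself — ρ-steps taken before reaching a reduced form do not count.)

D = 2313, ⌊√D⌋ = 48
descent: ρ → (31,9,-18)
descent: ρ → (-18,27,22)  [lands on river]
river: ρ → (22,17,-23)
river: ρ → (-23,29,16)
river: ρ → (16,35,-17)
river: ρ → (-17,33,18)
river: ρ → (18,39,-11)
river: ρ → (-11,27,36)
river: ρ → (36,45,-2)
river: ρ → (-2,47,13)
river: ρ → (13,31,-26)
river: ρ → (-26,21,18)
river: ρ → (18,15,-29)
river: ρ → (-29,43,4)
river: ρ → (4,45,-18)
ρ-cycle length = 14 (tail of 2 descent steps not counted)

14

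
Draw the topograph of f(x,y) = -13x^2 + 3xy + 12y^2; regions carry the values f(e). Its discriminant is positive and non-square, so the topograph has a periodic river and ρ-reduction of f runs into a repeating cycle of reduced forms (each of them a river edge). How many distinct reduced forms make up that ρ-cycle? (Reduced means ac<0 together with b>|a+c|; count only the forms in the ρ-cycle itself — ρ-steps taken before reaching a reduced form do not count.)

D = 633, ⌊√D⌋ = 25
river: ρ → (12,21,-4)
river: ρ → (-4,19,17)
river: ρ → (17,15,-6)
river: ρ → (-6,21,8)
river: ρ → (8,11,-16)
river: ρ → (-16,21,3)
river: ρ → (3,21,-16)
river: ρ → (-16,11,8)
river: ρ → (8,21,-6)
river: ρ → (-6,15,17)
river: ρ → (17,19,-4)
river: ρ → (-4,21,12)
river: ρ → (12,3,-13)
river: ρ → (-13,23,2)
river: ρ → (2,25,-1)
river: ρ → (-1,25,2)
river: ρ → (2,23,-13)
river: ρ → (-13,3,12)
ρ-cycle length = 18 (tail of 0 descent steps not counted)

18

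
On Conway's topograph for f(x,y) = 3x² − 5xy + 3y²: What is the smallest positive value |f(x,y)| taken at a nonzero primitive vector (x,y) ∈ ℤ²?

translate: b→1 (≡-5 mod 6), so (3,-5,3)→(3,1,1)
flip: (3,1,1)→(1,-1,3)
translate: b→1 (≡-1 mod 2), so (1,-1,3)→(1,1,3)
reduced (well bottom): (1,1,3) with a≤c, −a<b≤a
well minimum = a = 1

1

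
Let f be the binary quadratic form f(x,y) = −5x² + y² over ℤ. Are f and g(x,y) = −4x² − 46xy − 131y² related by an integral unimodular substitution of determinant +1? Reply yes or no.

D₁ = 20, D₂ = 20
river cycle of f (length 2): (1, 4, -1), (-1, 4, 1)
river cycle of g (length 2): (1, 4, -1), (-1, 4, 1)
cycles coincide ⇒ equivalent

yes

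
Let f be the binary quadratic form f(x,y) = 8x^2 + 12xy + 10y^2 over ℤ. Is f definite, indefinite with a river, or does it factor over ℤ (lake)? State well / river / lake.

D = b²−4ac = 12² − 4·8·10 = -176
D < 0 ⇒ definite ⇒ every region one sign ⇒ single well

well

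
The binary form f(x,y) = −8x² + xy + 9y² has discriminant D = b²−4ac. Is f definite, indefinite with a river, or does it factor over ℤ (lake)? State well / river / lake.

D = b²−4ac = 1² − 4·(-8)·9 = 289
D = 17² is a perfect square ⇒ form factors over ℤ ⇒ lakes

lake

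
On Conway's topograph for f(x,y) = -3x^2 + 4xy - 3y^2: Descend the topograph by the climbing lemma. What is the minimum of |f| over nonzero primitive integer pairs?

translate: b→2 (≡-4 mod 6), so (3,-4,3)→(3,2,2)
flip: (3,2,2)→(2,-2,3)
translate: b→2 (≡-2 mod 4), so (2,-2,3)→(2,2,3)
reduced (well bottom): (2,2,3) with a≤c, −a<b≤a
well minimum |f| = |-2| = 2 (negative-definite)

2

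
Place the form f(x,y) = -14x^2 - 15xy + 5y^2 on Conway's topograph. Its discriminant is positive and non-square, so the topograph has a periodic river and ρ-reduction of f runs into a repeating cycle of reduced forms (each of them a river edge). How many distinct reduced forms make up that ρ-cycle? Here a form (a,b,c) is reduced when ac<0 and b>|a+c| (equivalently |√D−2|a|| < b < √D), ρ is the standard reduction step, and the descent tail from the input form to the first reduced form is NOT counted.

D = 505, ⌊√D⌋ = 22
descent: ρ → (5,15,-14)  [lands on river]
river: ρ → (-14,13,6)
river: ρ → (6,11,-16)
river: ρ → (-16,21,1)
river: ρ → (1,21,-16)
river: ρ → (-16,11,6)
river: ρ → (6,13,-14)
river: ρ → (-14,15,5)
ρ-cycle length = 8 (tail of 1 descent step not counted)

8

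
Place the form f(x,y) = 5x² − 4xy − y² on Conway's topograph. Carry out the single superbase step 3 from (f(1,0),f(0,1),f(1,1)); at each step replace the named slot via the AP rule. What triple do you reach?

start (5,-1,0) = (f(1,0),f(0,1),f(1,1))
replace slot 3: 2·(5+(-1)) − 0 = 8 → (5,-1,8)

5,-1,8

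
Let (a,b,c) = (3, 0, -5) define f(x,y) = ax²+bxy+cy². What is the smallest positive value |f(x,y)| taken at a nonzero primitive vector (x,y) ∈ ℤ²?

descent: ρ → (-5,0,3)
descent: ρ → (3,6,-2)  [lands on river]
river: ρ → (-2,6,3)
closes: descent 2, river 2
min |a| on river = 2

2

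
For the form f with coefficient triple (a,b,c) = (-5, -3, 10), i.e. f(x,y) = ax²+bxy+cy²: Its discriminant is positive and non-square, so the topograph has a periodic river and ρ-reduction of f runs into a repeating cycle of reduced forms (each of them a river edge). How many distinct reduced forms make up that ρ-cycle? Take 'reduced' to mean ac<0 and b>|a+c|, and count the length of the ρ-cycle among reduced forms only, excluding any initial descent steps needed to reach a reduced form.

D = 209, ⌊√D⌋ = 14
descent: ρ → (10,3,-5)
descent: ρ → (-5,7,8)  [lands on river]
river: ρ → (8,9,-4)
river: ρ → (-4,7,10)
river: ρ → (10,13,-1)
river: ρ → (-1,13,10)
river: ρ → (10,7,-4)
river: ρ → (-4,9,8)
river: ρ → (8,7,-5)
river: ρ → (-5,13,2)
river: ρ → (2,11,-11)
river: ρ → (-11,11,2)
river: ρ → (2,13,-5)
ρ-cycle length = 12 (tail of 2 descent steps not counted)

12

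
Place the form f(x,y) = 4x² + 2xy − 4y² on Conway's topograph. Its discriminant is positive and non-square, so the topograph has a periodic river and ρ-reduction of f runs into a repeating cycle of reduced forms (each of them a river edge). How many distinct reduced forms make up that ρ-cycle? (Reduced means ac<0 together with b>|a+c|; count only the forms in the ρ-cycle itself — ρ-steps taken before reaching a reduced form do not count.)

D = 68, ⌊√D⌋ = 8
river: ρ → (-4,6,2)
river: ρ → (2,6,-4)
river: ρ → (-4,2,4)
river: ρ → (4,6,-2)
river: ρ → (-2,6,4)
river: ρ → (4,2,-4)
ρ-cycle length = 6 (tail of 0 descent steps not counted)

6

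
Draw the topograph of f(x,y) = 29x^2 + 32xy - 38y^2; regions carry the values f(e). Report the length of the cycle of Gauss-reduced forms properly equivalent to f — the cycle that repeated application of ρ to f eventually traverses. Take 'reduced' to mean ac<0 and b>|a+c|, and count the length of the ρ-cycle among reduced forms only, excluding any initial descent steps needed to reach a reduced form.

D = 5432, ⌊√D⌋ = 73
river: ρ → (-38,44,23)
river: ρ → (23,48,-34)
river: ρ → (-34,20,37)
river: ρ → (37,54,-17)
river: ρ → (-17,48,46)
river: ρ → (46,44,-19)
river: ρ → (-19,70,7)
river: ρ → (7,70,-19)
river: ρ → (-19,44,46)
river: ρ → (46,48,-17)
river: ρ → (-17,54,37)
river: ρ → (37,20,-34)
river: ρ → (-34,48,23)
river: ρ → (23,44,-38)
river: ρ → (-38,32,29)
river: ρ → (29,26,-41)
river: ρ → (-41,56,14)
river: ρ → (14,56,-41)
river: ρ → (-41,26,29)
river: ρ → (29,32,-38)
ρ-cycle length = 20 (tail of 0 descent steps not counted)

20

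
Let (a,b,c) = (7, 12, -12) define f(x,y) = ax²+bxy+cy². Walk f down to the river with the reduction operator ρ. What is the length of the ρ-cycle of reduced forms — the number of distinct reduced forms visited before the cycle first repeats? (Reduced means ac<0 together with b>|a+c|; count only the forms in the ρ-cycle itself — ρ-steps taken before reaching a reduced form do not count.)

D = 480, ⌊√D⌋ = 21
river: ρ → (-12,12,7)
river: ρ → (7,16,-8)
river: ρ → (-8,16,7)
river: ρ → (7,12,-12)
ρ-cycle length = 4 (tail of 0 descent steps not counted)

4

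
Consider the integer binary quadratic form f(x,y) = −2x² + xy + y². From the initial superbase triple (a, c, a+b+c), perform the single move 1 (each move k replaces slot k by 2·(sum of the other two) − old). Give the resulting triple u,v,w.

start (-2,1,0) = (f(1,0),f(0,1),f(1,1))
replace slot 1: 2·(1+0) − (-2) = 4 → (4,1,0)

4,1,0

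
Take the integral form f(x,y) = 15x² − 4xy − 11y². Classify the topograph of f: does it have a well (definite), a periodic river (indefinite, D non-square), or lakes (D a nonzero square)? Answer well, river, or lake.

D = b²−4ac = (-4)² − 4·15·(-11) = 676
D = 26² is a perfect square ⇒ form factors over ℤ ⇒ lakes

lake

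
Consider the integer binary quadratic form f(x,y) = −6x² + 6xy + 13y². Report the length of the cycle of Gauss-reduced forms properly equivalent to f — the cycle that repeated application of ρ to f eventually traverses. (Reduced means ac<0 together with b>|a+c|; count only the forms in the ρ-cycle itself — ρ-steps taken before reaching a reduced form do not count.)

D = 348, ⌊√D⌋ = 18
descent: ρ → (13,-6,-6)
descent: ρ → (-6,18,1)  [lands on river]
river: ρ → (1,18,-6)
ρ-cycle length = 2 (tail of 2 descent steps not counted)

2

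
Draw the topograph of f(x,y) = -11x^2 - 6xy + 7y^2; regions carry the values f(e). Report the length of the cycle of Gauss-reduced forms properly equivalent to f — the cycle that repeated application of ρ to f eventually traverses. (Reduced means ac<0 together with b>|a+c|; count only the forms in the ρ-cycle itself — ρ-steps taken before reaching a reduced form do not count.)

D = 344, ⌊√D⌋ = 18
descent: ρ → (7,6,-11)  [lands on river]
river: ρ → (-11,16,2)
river: ρ → (2,16,-11)
river: ρ → (-11,6,7)
river: ρ → (7,8,-10)
river: ρ → (-10,12,5)
river: ρ → (5,18,-1)
river: ρ → (-1,18,5)
river: ρ → (5,12,-10)
river: ρ → (-10,8,7)
ρ-cycle length = 10 (tail of 1 descent step not counted)

10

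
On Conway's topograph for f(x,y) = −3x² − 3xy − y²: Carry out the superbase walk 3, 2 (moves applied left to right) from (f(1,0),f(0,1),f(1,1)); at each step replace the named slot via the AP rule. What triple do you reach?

start (-3,-1,-7) = (f(1,0),f(0,1),f(1,1))
replace slot 3: 2·((-3)+(-1)) − (-7) = -1 → (-3,-1,-1)
replace slot 2: 2·((-3)+(-1)) − (-1) = -7 → (-3,-7,-1)

-3,-7,-1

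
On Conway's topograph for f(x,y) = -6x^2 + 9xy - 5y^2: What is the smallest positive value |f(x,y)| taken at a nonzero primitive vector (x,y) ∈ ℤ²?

translate: b→3 (≡-9 mod 12), so (6,-9,5)→(6,3,2)
flip: (6,3,2)→(2,-3,6)
translate: b→1 (≡-3 mod 4), so (2,-3,6)→(2,1,5)
reduced (well bottom): (2,1,5) with a≤c, −a<b≤a
well minimum |f| = |-2| = 2 (negative-definite)

2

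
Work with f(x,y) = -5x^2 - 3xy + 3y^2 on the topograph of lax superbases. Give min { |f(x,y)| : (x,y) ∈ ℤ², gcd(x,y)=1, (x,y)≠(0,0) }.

descent: ρ → (3,3,-5)  [lands on river]
river: ρ → (-5,7,1)
river: ρ → (1,7,-5)
river: ρ → (-5,3,3)
closes: descent 1, river 4
min |a| on river = 1

1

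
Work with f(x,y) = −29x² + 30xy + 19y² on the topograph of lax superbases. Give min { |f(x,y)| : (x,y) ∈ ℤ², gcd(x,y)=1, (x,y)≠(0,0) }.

river: ρ → (19,46,-13)
river: ρ → (-13,32,40)
river: ρ → (40,48,-5)
river: ρ → (-5,52,20)
river: ρ → (20,28,-29)
river: ρ → (-29,30,19)
closes: descent 0, river 6
min |a| on river = 5

5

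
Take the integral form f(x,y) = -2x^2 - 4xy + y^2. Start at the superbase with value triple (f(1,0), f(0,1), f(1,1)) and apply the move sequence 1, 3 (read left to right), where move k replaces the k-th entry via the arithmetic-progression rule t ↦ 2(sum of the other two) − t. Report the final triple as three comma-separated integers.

start (-2,1,-5) = (f(1,0),f(0,1),f(1,1))
replace slot 1: 2·(1+(-5)) − (-2) = -6 → (-6,1,-5)
replace slot 3: 2·((-6)+1) − (-5) = -5 → (-6,1,-5)

-6,1,-5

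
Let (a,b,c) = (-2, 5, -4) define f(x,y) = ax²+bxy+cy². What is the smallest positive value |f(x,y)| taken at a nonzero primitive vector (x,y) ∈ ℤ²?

translate: b→-1 (≡-5 mod 4), so (2,-5,4)→(2,-1,1)
flip: (2,-1,1)→(1,1,2)
reduced (well bottom): (1,1,2) with a≤c, −a<b≤a
well minimum |f| = |-1| = 1 (negative-definite)

1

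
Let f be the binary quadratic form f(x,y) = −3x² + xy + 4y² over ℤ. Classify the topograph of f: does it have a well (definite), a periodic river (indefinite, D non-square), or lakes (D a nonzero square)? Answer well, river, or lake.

D = b²−4ac = 1² − 4·(-3)·4 = 49
D = 7² is a perfect square ⇒ form factors over ℤ ⇒ lakes

lake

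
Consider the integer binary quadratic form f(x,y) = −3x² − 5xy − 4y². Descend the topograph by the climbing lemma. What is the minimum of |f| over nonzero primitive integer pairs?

translate: b→-1 (≡5 mod 6), so (3,5,4)→(3,-1,2)
flip: (3,-1,2)→(2,1,3)
reduced (well bottom): (2,1,3) with a≤c, −a<b≤a
well minimum |f| = |-2| = 2 (negative-definite)

2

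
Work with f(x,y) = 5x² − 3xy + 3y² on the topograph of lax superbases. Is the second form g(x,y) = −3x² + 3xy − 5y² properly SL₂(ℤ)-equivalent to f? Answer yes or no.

D₁ = -51, D₂ = -51
f: flip: (5,-3,3)→(3,3,5)
f: reduced (well bottom): (3,3,5) with a≤c, −a<b≤a
g is negative-definite; reduce −g:
−g: translate: b→3 (≡-3 mod 6), so (3,-3,5)→(3,3,5)
−g: reduced (well bottom): (3,3,5) with a≤c, −a<b≤a
flip sign back: reduced form of g is (-3,-3,-5)
reduced forms (3, 3, 5) vs (-3, -3, -5) ⇒ inequivalent

no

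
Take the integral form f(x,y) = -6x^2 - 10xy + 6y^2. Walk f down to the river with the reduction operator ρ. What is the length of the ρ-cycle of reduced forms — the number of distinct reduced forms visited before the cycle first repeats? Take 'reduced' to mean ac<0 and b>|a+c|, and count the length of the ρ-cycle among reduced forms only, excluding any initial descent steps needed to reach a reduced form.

D = 244, ⌊√D⌋ = 15
descent: ρ → (6,10,-6)  [lands on river]
river: ρ → (-6,14,2)
river: ρ → (2,14,-6)
river: ρ → (-6,10,6)
river: ρ → (6,14,-2)
river: ρ → (-2,14,6)
ρ-cycle length = 6 (tail of 1 descent step not counted)

6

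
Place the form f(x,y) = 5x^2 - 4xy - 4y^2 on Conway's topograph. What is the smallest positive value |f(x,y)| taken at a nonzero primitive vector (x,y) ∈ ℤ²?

descent: ρ → (-4,4,5)  [lands on river]
river: ρ → (5,6,-3)
river: ρ → (-3,6,5)
river: ρ → (5,4,-4)
closes: descent 1, river 4
min |a| on river = 3

3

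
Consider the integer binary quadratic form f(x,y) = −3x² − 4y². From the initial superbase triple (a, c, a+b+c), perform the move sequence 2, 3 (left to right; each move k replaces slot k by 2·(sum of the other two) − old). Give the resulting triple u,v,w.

start (-3,-4,-7) = (f(1,0),f(0,1),f(1,1))
replace slot 2: 2·((-3)+(-7)) − (-4) = -16 → (-3,-16,-7)
replace slot 3: 2·((-3)+(-16)) − (-7) = -31 → (-3,-16,-31)

-3,-16,-31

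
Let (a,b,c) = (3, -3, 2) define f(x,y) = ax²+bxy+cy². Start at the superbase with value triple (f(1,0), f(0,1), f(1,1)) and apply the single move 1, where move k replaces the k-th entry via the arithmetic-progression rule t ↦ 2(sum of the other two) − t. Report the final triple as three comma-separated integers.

start (3,2,2) = (f(1,0),f(0,1),f(1,1))
replace slot 1: 2·(2+2) − 3 = 5 → (5,2,2)

5,2,2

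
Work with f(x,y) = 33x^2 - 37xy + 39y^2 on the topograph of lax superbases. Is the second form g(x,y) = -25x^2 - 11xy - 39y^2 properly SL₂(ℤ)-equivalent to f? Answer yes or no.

D₁ = -3779, D₂ = -3779
f: translate: b→29 (≡-37 mod 66), so (33,-37,39)→(33,29,35)
f: reduced (well bottom): (33,29,35) with a≤c, −a<b≤a
g is negative-definite; reduce −g:
−g: reduced (well bottom): (25,11,39) with a≤c, −a<b≤a
flip sign back: reduced form of g is (-25,-11,-39)
reduced forms (33, 29, 35) vs (-25, -11, -39) ⇒ inequivalent

no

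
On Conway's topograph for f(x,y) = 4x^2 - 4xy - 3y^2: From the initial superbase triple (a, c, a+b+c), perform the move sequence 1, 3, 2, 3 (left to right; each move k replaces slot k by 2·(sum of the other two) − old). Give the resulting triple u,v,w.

start (4,-3,-3) = (f(1,0),f(0,1),f(1,1))
replace slot 1: 2·((-3)+(-3)) − 4 = -16 → (-16,-3,-3)
replace slot 3: 2·((-16)+(-3)) − (-3) = -35 → (-16,-3,-35)
replace slot 2: 2·((-16)+(-35)) − (-3) = -99 → (-16,-99,-35)
replace slot 3: 2·((-16)+(-99)) − (-35) = -195 → (-16,-99,-195)

-16,-99,-195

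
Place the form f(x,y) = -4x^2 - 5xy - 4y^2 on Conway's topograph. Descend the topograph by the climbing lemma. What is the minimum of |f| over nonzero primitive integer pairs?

translate: b→-3 (≡5 mod 8), so (4,5,4)→(4,-3,3)
flip: (4,-3,3)→(3,3,4)
reduced (well bottom): (3,3,4) with a≤c, −a<b≤a
well minimum |f| = |-3| = 3 (negative-definite)

3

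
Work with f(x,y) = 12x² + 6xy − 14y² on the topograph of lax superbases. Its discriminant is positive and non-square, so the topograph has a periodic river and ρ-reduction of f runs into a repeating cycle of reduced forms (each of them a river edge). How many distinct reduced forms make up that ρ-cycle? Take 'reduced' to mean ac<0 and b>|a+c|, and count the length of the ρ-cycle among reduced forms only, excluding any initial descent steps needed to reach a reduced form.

D = 708, ⌊√D⌋ = 26
river: ρ → (-14,22,4)
river: ρ → (4,26,-2)
river: ρ → (-2,26,4)
river: ρ → (4,22,-14)
river: ρ → (-14,6,12)
river: ρ → (12,18,-8)
river: ρ → (-8,14,16)
river: ρ → (16,18,-6)
river: ρ → (-6,18,16)
river: ρ → (16,14,-8)
river: ρ → (-8,18,12)
river: ρ → (12,6,-14)
ρ-cycle length = 12 (tail of 0 descent steps not counted)

12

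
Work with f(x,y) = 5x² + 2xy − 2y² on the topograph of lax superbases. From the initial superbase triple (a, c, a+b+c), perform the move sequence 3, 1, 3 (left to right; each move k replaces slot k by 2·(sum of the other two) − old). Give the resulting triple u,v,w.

start (5,-2,5) = (f(1,0),f(0,1),f(1,1))
replace slot 3: 2·(5+(-2)) − 5 = 1 → (5,-2,1)
replace slot 1: 2·((-2)+1) − 5 = -7 → (-7,-2,1)
replace slot 3: 2·((-7)+(-2)) − 1 = -19 → (-7,-2,-19)

-7,-2,-19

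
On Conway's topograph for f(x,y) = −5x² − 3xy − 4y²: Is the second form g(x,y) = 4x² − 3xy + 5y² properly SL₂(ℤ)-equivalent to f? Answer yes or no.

D₁ = -71, D₂ = -71
f is negative-definite; reduce −f:
−f: flip: (5,3,4)→(4,-3,5)
−f: reduced (well bottom): (4,-3,5) with a≤c, −a<b≤a
flip sign back: reduced form of f is (-4,3,-5)
g: reduced (well bottom): (4,-3,5) with a≤c, −a<b≤a
reduced forms (-4, 3, -5) vs (4, -3, 5) ⇒ inequivalent

no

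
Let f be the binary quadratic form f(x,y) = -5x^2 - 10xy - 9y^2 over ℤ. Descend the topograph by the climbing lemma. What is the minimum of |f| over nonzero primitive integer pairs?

translate: b→0 (≡10 mod 10), so (5,10,9)→(5,0,4)
flip: (5,0,4)→(4,0,5)
reduced (well bottom): (4,0,5) with a≤c, −a<b≤a
well minimum |f| = |-4| = 4 (negative-definite)

4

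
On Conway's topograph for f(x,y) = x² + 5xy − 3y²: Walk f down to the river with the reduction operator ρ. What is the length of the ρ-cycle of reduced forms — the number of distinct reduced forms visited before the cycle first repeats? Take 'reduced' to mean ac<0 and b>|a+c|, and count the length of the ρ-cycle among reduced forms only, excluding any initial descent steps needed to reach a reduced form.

D = 37, ⌊√D⌋ = 6
river: ρ → (-3,1,3)
river: ρ → (3,5,-1)
river: ρ → (-1,5,3)
river: ρ → (3,1,-3)
river: ρ → (-3,5,1)
river: ρ → (1,5,-3)
ρ-cycle length = 6 (tail of 0 descent steps not counted)

6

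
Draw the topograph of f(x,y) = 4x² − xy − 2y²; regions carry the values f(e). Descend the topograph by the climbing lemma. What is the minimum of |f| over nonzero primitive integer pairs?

descent: ρ → (-2,5,1)  [lands on river]
river: ρ → (1,5,-2)
river: ρ → (-2,3,3)
river: ρ → (3,3,-2)
closes: descent 1, river 4
min |a| on river = 1

1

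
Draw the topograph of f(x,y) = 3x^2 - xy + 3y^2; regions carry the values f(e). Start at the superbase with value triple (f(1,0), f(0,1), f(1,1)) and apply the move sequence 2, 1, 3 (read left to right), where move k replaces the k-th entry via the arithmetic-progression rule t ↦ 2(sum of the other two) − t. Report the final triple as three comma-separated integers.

start (3,3,5) = (f(1,0),f(0,1),f(1,1))
replace slot 2: 2·(3+5) − 3 = 13 → (3,13,5)
replace slot 1: 2·(13+5) − 3 = 33 → (33,13,5)
replace slot 3: 2·(33+13) − 5 = 87 → (33,13,87)

33,13,87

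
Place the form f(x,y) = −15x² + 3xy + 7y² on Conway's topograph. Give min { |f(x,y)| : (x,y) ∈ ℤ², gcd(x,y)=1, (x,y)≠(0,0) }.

descent: ρ → (7,11,-11)  [lands on river]
river: ρ → (-11,11,7)
river: ρ → (7,17,-5)
river: ρ → (-5,13,13)
river: ρ → (13,13,-5)
river: ρ → (-5,17,7)
closes: descent 1, river 6
min |a| on river = 5

5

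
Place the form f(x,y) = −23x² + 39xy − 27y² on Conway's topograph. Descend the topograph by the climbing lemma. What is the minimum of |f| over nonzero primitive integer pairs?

translate: b→7 (≡-39 mod 46), so (23,-39,27)→(23,7,11)
flip: (23,7,11)→(11,-7,23)
reduced (well bottom): (11,-7,23) with a≤c, −a<b≤a
well minimum |f| = |-11| = 11 (negative-definite)

11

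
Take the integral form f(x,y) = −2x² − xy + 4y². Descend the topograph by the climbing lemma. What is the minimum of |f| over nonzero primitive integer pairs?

descent: ρ → (4,1,-2)
descent: ρ → (-2,3,3)  [lands on river]
river: ρ → (3,3,-2)
river: ρ → (-2,5,1)
river: ρ → (1,5,-2)
closes: descent 2, river 4
min |a| on river = 1

1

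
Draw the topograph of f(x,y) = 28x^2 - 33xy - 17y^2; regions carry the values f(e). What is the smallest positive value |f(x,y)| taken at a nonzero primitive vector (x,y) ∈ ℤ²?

descent: ρ → (-17,33,28)  [lands on river]
river: ρ → (28,23,-22)
river: ρ → (-22,21,29)
river: ρ → (29,37,-14)
river: ρ → (-14,47,14)
river: ρ → (14,37,-29)
river: ρ → (-29,21,22)
river: ρ → (22,23,-28)
river: ρ → (-28,33,17)
river: ρ → (17,35,-26)
river: ρ → (-26,17,26)
river: ρ → (26,35,-17)
closes: descent 1, river 12
min |a| on river = 14

14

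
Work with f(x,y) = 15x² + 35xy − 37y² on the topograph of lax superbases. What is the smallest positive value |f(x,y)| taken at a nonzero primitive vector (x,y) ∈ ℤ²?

river: ρ → (-37,39,13)
river: ρ → (13,39,-37)
river: ρ → (-37,35,15)
river: ρ → (15,55,-7)
river: ρ → (-7,57,7)
river: ρ → (7,55,-15)
river: ρ → (-15,35,37)
river: ρ → (37,39,-13)
river: ρ → (-13,39,37)
river: ρ → (37,35,-15)
river: ρ → (-15,55,7)
river: ρ → (7,57,-7)
river: ρ → (-7,55,15)
river: ρ → (15,35,-37)
closes: descent 0, river 14
min |a| on river = 7

7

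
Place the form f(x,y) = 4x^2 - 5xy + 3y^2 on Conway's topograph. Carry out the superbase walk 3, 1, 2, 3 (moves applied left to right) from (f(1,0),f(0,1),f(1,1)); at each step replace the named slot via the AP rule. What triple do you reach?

start (4,3,2) = (f(1,0),f(0,1),f(1,1))
replace slot 3: 2·(4+3) − 2 = 12 → (4,3,12)
replace slot 1: 2·(3+12) − 4 = 26 → (26,3,12)
replace slot 2: 2·(26+12) − 3 = 73 → (26,73,12)
replace slot 3: 2·(26+73) − 12 = 186 → (26,73,186)

26,73,186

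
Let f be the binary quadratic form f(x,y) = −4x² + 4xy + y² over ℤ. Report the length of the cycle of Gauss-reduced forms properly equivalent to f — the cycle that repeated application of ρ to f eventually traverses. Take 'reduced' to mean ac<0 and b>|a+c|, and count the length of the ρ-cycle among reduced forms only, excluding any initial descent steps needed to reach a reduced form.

D = 32, ⌊√D⌋ = 5
river: ρ → (1,4,-4)
river: ρ → (-4,4,1)
ρ-cycle length = 2 (tail of 0 descent steps not counted)

2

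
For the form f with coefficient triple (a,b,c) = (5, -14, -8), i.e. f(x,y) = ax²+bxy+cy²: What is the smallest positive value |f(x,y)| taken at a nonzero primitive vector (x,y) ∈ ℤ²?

descent: ρ → (-8,14,5)  [lands on river]
river: ρ → (5,16,-5)
river: ρ → (-5,14,8)
river: ρ → (8,18,-1)
river: ρ → (-1,18,8)
river: ρ → (8,14,-5)
river: ρ → (-5,16,5)
river: ρ → (5,14,-8)
river: ρ → (-8,18,1)
river: ρ → (1,18,-8)
closes: descent 1, river 10
min |a| on river = 1

1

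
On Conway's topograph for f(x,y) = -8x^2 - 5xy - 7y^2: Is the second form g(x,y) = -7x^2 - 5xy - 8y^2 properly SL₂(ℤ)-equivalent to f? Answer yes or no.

D₁ = -199, D₂ = -199
f is negative-definite; reduce −f:
−f: flip: (8,5,7)→(7,-5,8)
−f: reduced (well bottom): (7,-5,8) with a≤c, −a<b≤a
flip sign back: reduced form of f is (-7,5,-8)
g is negative-definite; reduce −g:
−g: reduced (well bottom): (7,5,8) with a≤c, −a<b≤a
flip sign back: reduced form of g is (-7,-5,-8)
reduced forms (-7, 5, -8) vs (-7, -5, -8) ⇒ inequivalent

no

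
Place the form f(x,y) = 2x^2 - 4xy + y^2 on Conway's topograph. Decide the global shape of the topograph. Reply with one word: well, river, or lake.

D = b²−4ac = (-4)² − 4·2·1 = 8
D > 0 non-square ⇒ indefinite ⇒ periodic river

river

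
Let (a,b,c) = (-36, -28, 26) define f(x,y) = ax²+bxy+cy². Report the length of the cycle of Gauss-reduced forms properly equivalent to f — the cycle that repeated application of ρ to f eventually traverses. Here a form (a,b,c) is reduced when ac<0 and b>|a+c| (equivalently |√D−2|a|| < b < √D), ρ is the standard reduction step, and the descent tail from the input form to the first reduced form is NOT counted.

D = 4528, ⌊√D⌋ = 67
descent: ρ → (26,28,-36)  [lands on river]
river: ρ → (-36,44,18)
river: ρ → (18,64,-6)
river: ρ → (-6,56,58)
river: ρ → (58,60,-4)
river: ρ → (-4,60,58)
river: ρ → (58,56,-6)
river: ρ → (-6,64,18)
river: ρ → (18,44,-36)
river: ρ → (-36,28,26)
river: ρ → (26,24,-38)
river: ρ → (-38,52,12)
river: ρ → (12,44,-54)
river: ρ → (-54,64,2)
river: ρ → (2,64,-54)
river: ρ → (-54,44,12)
river: ρ → (12,52,-38)
river: ρ → (-38,24,26)
ρ-cycle length = 18 (tail of 1 descent step not counted)

18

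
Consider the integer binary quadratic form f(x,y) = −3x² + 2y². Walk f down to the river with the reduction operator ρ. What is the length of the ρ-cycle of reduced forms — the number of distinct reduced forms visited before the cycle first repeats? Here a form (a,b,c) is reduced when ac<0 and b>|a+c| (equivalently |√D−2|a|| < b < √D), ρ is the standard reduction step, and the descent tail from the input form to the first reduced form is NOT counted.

D = 24, ⌊√D⌋ = 4
descent: ρ → (2,4,-1)  [lands on river]
river: ρ → (-1,4,2)
ρ-cycle length = 2 (tail of 1 descent step not counted)

2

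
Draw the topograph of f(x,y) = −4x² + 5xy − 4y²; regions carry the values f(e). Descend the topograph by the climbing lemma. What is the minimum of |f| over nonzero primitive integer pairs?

translate: b→3 (≡-5 mod 8), so (4,-5,4)→(4,3,3)
flip: (4,3,3)→(3,-3,4)
translate: b→3 (≡-3 mod 6), so (3,-3,4)→(3,3,4)
reduced (well bottom): (3,3,4) with a≤c, −a<b≤a
well minimum |f| = |-3| = 3 (negative-definite)

3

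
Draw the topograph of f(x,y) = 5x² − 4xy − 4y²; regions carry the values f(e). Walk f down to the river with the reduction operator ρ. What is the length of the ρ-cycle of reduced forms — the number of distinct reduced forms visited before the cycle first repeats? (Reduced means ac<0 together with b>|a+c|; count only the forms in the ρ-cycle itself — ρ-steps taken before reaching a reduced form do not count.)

D = 96, ⌊√D⌋ = 9
descent: ρ → (-4,4,5)  [lands on river]
river: ρ → (5,6,-3)
river: ρ → (-3,6,5)
river: ρ → (5,4,-4)
ρ-cycle length = 4 (tail of 1 descent step not counted)

4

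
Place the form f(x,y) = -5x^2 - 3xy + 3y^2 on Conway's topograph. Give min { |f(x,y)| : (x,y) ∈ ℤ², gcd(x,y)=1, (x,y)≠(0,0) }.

descent: ρ → (3,3,-5)  [lands on river]
river: ρ → (-5,7,1)
river: ρ → (1,7,-5)
river: ρ → (-5,3,3)
closes: descent 1, river 4
min |a| on river = 1

1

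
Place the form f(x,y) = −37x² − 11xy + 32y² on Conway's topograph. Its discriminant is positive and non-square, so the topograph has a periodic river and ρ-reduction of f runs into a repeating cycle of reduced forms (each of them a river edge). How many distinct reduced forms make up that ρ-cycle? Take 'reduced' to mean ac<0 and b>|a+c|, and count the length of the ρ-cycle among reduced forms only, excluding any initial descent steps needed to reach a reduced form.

D = 4857, ⌊√D⌋ = 69
descent: ρ → (32,11,-37)  [lands on river]
river: ρ → (-37,63,6)
river: ρ → (6,69,-4)
river: ρ → (-4,67,23)
river: ρ → (23,25,-46)
river: ρ → (-46,67,2)
river: ρ → (2,69,-12)
river: ρ → (-12,51,47)
river: ρ → (47,43,-16)
river: ρ → (-16,53,32)
ρ-cycle length = 10 (tail of 1 descent step not counted)

10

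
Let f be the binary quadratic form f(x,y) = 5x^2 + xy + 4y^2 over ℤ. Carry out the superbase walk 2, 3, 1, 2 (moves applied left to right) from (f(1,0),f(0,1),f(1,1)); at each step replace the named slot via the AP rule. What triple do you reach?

start (5,4,10) = (f(1,0),f(0,1),f(1,1))
replace slot 2: 2·(5+10) − 4 = 26 → (5,26,10)
replace slot 3: 2·(5+26) − 10 = 52 → (5,26,52)
replace slot 1: 2·(26+52) − 5 = 151 → (151,26,52)
replace slot 2: 2·(151+52) − 26 = 380 → (151,380,52)

151,380,52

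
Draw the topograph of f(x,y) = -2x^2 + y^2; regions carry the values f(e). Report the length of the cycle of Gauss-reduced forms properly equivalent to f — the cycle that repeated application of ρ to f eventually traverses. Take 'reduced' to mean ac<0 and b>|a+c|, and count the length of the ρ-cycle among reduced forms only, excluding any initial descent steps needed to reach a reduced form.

D = 8, ⌊√D⌋ = 2
descent: ρ → (1,2,-1)  [lands on river]
river: ρ → (-1,2,1)
ρ-cycle length = 2 (tail of 1 descent step not counted)

2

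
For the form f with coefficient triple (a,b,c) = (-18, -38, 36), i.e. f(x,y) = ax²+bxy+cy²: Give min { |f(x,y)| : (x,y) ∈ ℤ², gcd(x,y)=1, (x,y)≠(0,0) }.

descent: ρ → (36,38,-18)  [lands on river]
river: ρ → (-18,34,40)
river: ρ → (40,46,-12)
river: ρ → (-12,50,32)
river: ρ → (32,14,-30)
river: ρ → (-30,46,16)
river: ρ → (16,50,-24)
river: ρ → (-24,46,20)
river: ρ → (20,34,-36)
river: ρ → (-36,38,18)
river: ρ → (18,34,-40)
river: ρ → (-40,46,12)
river: ρ → (12,50,-32)
river: ρ → (-32,14,30)
river: ρ → (30,46,-16)
river: ρ → (-16,50,24)
river: ρ → (24,46,-20)
river: ρ → (-20,34,36)
closes: descent 1, river 18
min |a| on river = 12

12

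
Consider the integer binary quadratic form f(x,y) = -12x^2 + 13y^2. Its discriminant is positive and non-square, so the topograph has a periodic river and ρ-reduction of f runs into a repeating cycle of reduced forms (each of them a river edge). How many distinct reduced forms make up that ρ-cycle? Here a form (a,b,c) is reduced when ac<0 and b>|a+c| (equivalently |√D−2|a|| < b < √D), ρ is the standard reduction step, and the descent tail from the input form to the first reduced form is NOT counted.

D = 624, ⌊√D⌋ = 24
descent: ρ → (13,0,-12)
descent: ρ → (-12,24,1)  [lands on river]
river: ρ → (1,24,-12)
ρ-cycle length = 2 (tail of 2 descent steps not counted)

2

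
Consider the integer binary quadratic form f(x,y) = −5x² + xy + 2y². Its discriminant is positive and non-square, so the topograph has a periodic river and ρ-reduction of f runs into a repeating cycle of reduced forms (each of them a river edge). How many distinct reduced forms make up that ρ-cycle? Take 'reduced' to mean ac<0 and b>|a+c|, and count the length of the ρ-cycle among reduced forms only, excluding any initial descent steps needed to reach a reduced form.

D = 41, ⌊√D⌋ = 6
descent: ρ → (2,3,-4)  [lands on river]
river: ρ → (-4,5,1)
river: ρ → (1,5,-4)
river: ρ → (-4,3,2)
river: ρ → (2,5,-2)
river: ρ → (-2,3,4)
river: ρ → (4,5,-1)
river: ρ → (-1,5,4)
river: ρ → (4,3,-2)
river: ρ → (-2,5,2)
ρ-cycle length = 10 (tail of 1 descent step not counted)

10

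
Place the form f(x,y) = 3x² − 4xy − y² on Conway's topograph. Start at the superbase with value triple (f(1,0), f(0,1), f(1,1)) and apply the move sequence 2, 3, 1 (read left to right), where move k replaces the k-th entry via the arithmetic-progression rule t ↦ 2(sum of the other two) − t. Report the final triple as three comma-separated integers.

start (3,-1,-2) = (f(1,0),f(0,1),f(1,1))
replace slot 2: 2·(3+(-2)) − (-1) = 3 → (3,3,-2)
replace slot 3: 2·(3+3) − (-2) = 14 → (3,3,14)
replace slot 1: 2·(3+14) − 3 = 31 → (31,3,14)

31,3,14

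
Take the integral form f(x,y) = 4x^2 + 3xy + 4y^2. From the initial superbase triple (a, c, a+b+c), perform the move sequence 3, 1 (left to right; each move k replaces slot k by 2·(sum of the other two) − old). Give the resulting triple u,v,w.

start (4,4,11) = (f(1,0),f(0,1),f(1,1))
replace slot 3: 2·(4+4) − 11 = 5 → (4,4,5)
replace slot 1: 2·(4+5) − 4 = 14 → (14,4,5)

14,4,5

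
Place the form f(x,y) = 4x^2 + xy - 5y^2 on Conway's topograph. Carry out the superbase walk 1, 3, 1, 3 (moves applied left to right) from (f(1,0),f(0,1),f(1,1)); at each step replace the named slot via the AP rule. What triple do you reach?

start (4,-5,0) = (f(1,0),f(0,1),f(1,1))
replace slot 1: 2·((-5)+0) − 4 = -14 → (-14,-5,0)
replace slot 3: 2·((-14)+(-5)) − 0 = -38 → (-14,-5,-38)
replace slot 1: 2·((-5)+(-38)) − (-14) = -72 → (-72,-5,-38)
replace slot 3: 2·((-72)+(-5)) − (-38) = -116 → (-72,-5,-116)

-72,-5,-116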